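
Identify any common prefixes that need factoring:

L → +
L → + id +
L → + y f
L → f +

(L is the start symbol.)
Yes, L has productions with common prefix '+'

Left-factoring is needed when two productions for the same non-terminal
share a common prefix on the right-hand side.

Productions for L:
  L → +
  L → + id +
  L → + y f
  L → f +

Found common prefix '+' in productions for L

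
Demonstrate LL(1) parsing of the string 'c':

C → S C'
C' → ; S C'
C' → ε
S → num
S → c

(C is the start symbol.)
LL(1) parsing maintains a stack (initially the start symbol over $) and the input. At each step: if the stack top is a terminal, match it against the current input token; if it is a non-terminal N, replace it with the RHS of M[N, lookahead] (the unique production whose predict set contains the lookahead).

Stack is shown with the top on the left.

Stack   Input  Action
---------------------
C $     c $    output C → S C'
S C' $  c $    output S → c
c C' $  c $    match 'c'
C' $    $      output C' → ε
$       $      accept

The string is accepted.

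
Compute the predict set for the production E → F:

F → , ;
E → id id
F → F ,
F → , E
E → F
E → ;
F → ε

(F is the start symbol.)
PREDICT(E → F) = (FIRST(RHS) \ {ε}) ∪ (FOLLOW(E) if ε ∈ FIRST(RHS), i.e. RHS ⇒* ε)
FIRST(F) = { ',', ε }
FIRST(F) = { ',', ε }
ε ∈ FIRST(F) (the right-hand side is nullable), so add FOLLOW(E) = { $, ',' }
PREDICT(E → F) = { $, ',' }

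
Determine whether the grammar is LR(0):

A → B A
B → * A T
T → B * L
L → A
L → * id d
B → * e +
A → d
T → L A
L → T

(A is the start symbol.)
A grammar is LR(0) if no state in the canonical LR(0) collection has:
  - both a shift item (dot before a terminal) and a complete item (shift-reduce conflict), or
  - two or more complete items (reduce-reduce conflict; the accept item [A' → A .] counts as a complete item here).

Augment with A' → A and build the canonical LR(0) collection (I0 = CLOSURE({[A' → . A]}), then GOTO on every symbol after a dot until no new states appear). It has 21 states:
  I0: { [A → . B A], [A → . d], [A' → . A], [B → . * A T], [B → . * e +] }  — shift
  I1: { [A → . B A], [A → . d], [B → * . A T], [B → * . e +], [B → . * A T], [B → . * e +] }  — shift
  I2: { [A' → A .] }  — accept
  I3: { [A → . B A], [A → . d], [A → B . A], [B → . * A T], [B → . * e +] }  — shift
  I4: { [A → d .] }  — reduce
  I5: { [A → B A .] }  — reduce
  I6: { [A → . B A], [A → . d], [B → * A . T], [B → . * A T], [B → . * e +], [L → . * id d], [L → . A], [L → . T], [T → . B * L], [T → . L A] }  — shift
  I7: { [B → * e . +] }  — shift
  I8: { [B → * e + .] }  — reduce
  I9: { [A → . B A], [A → . d], [B → * . A T], [B → * . e +], [B → . * A T], [B → . * e +], [L → * . id d] }  — shift
  I10: { [L → A .] }  — reduce
  I11: { [A → . B A], [A → . d], [A → B . A], [B → . * A T], [B → . * e +], [T → B . * L] }  — shift
  I12: { [A → . B A], [A → . d], [B → . * A T], [B → . * e +], [T → L . A] }  — shift
  I13: { [B → * A T .], [L → T .] }  — 2 reduces
  I14: { [T → L A .] }  — reduce
  I15: { [A → . B A], [A → . d], [B → * . A T], [B → * . e +], [B → . * A T], [B → . * e +], [L → . * id d], [L → . A], [L → . T], [T → . B * L], [T → . L A], [T → B * . L] }  — shift
  I16: { [A → . B A], [A → . d], [B → * A . T], [B → . * A T], [B → . * e +], [L → . * id d], [L → . A], [L → . T], [L → A .], [T → . B * L], [T → . L A] }  — shift, reduce
  I17: { [A → . B A], [A → . d], [B → . * A T], [B → . * e +], [T → B * L .], [T → L . A] }  — shift, reduce
  I18: { [L → T .] }  — reduce
  I19: { [L → * id . d] }  — shift
  I20: { [L → * id d .] }  — reduce

Conflict in state I13:
  Reduce-reduce conflict: [B → * A T .] and [L → T .]
So the grammar is NOT LR(0).

Answer: No. Reduce-reduce conflict: [B → * A T .] and [L → T .]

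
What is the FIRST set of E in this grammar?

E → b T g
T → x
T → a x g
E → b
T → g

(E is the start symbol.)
{ 'b' }

To compute FIRST(E), examine every production with E on the left-hand side, reading each right-hand side left to right until a non-nullable symbol is reached.

From E → b T g:
  - b is a terminal: add 'b' and stop
From E → b:
  - b is a terminal: add 'b' and stop

Collecting: FIRST(E) = { 'b' }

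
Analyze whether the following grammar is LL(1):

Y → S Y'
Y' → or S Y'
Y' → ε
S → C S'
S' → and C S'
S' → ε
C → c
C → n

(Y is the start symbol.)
Yes, the grammar is LL(1).

Relevant sets:
  FOLLOW(Y') = { $ }
  FOLLOW(S') = { $, 'or' }

For Y':
  PREDICT(Y' → or S Y') = { 'or' }
  PREDICT(Y' → ε) = { $ }
For S':
  PREDICT(S' → and C S') = { 'and' }
  PREDICT(S' → ε) = { $, 'or' }
For C:
  PREDICT(C → c) = { 'c' }
  PREDICT(C → n) = { 'n' }
Y, S have a single production, so nothing to check there.

All predict sets are disjoint. The grammar IS LL(1).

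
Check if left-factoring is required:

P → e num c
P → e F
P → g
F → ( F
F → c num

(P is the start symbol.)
Left-factoring is needed when two productions for the same non-terminal
share a common prefix on the right-hand side.

Productions for P:
  P → e num c
  P → e F
  P → g
Productions for F:
  F → ( F
  F → c num

Found common prefix 'e' in productions for P

Answer: Yes, P has productions with common prefix 'e'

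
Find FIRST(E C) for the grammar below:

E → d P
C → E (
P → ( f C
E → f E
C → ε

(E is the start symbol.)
{ 'd', 'f' }

FIRST sets of the non-terminals involved (from the grammar, by fixed-point iteration):
  FIRST(E) = { 'd', 'f' }

To compute FIRST(E C), process the symbols left to right:
Symbol E is a non-terminal. Add FIRST(E) \ {ε} = { 'd', 'f' }
E is not nullable (ε ∉ FIRST(E)), so stop here.
FIRST(E C) = { 'd', 'f' }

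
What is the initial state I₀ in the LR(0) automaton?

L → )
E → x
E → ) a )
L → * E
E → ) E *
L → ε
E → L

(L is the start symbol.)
{ [L → . )], [L → . * E], [L → .], [L' → . L] }

First, augment the grammar with L' → L
I₀ = CLOSURE({ [L' → . L] }):
  [L' → . L] has the dot before L: add [L → . )], [L → . * E], [L → .]
No further items can be added.

I₀ = { [L → . )], [L → . * E], [L → .], [L' → . L] }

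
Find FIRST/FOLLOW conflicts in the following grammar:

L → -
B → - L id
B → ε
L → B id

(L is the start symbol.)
A FIRST/FOLLOW conflict occurs when a non-terminal N has a nullable alternative N → β (β ⇒* ε) and another alternative N → α with FIRST(α) ∩ FOLLOW(N) ≠ ∅: on such a lookahead the parser cannot decide between expanding α and letting N vanish via β.

Nullable non-terminals: B.

B: nullable alternative(s) B → ε; FOLLOW(B) = { 'id' }
  B → - L id: FIRST \ {ε} = { '-' } — disjoint from FOLLOW(B)
  B → ε: FIRST \ {ε} = { } — this is the only nullable alternative, skip

L has no nullable alternative, so no FIRST/FOLLOW check is needed there.

No FIRST/FOLLOW conflicts found.

Answer: No FIRST/FOLLOW conflicts.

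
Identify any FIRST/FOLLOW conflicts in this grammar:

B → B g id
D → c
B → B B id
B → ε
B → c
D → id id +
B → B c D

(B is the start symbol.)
Yes. B → B g id with FOLLOW(B) on { 'c', 'g', 'id' }; B → B B id with FOLLOW(B) on { 'c', 'g', 'id' }; B → c with FOLLOW(B) on { 'c' }; B → B c D with FOLLOW(B) on { 'c', 'g', 'id' }

A FIRST/FOLLOW conflict occurs when a non-terminal N has a nullable alternative N → β (β ⇒* ε) and another alternative N → α with FIRST(α) ∩ FOLLOW(N) ≠ ∅: on such a lookahead the parser cannot decide between expanding α and letting N vanish via β.

Nullable non-terminals: B.
FIRST sets used below: FIRST(B) = { 'c', 'g', 'id', ε }

B: nullable alternative(s) B → ε; FOLLOW(B) = { $, 'c', 'g', 'id' }
  B → B g id: FIRST \ {ε} = { 'c', 'g', 'id' } — overlaps FOLLOW(B) on { 'c', 'g', 'id' }: CONFLICT
  B → B B id: FIRST \ {ε} = { 'c', 'g', 'id' } — overlaps FOLLOW(B) on { 'c', 'g', 'id' }: CONFLICT
  B → ε: FIRST \ {ε} = { } — this is the only nullable alternative, skip
  B → c: FIRST \ {ε} = { 'c' } — overlaps FOLLOW(B) on { 'c' }: CONFLICT
  B → B c D: FIRST \ {ε} = { 'c', 'g', 'id' } — overlaps FOLLOW(B) on { 'c', 'g', 'id' }: CONFLICT

D has no nullable alternative, so no FIRST/FOLLOW check is needed there.

So the grammar has 4 FIRST/FOLLOW conflicts (marked CONFLICT above).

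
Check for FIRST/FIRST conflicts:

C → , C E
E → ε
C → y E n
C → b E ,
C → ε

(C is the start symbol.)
Productions for C:
  C → , C E: FIRST = { ',' }
  C → y E n: FIRST = { 'y' }
  C → b E ,: FIRST = { 'b' }
  C → ε: FIRST = { ε }
E has only one production, so no FIRST/FIRST conflict is possible there.

All alternatives of each non-terminal have pairwise disjoint FIRST sets.

Answer: No FIRST/FIRST conflicts.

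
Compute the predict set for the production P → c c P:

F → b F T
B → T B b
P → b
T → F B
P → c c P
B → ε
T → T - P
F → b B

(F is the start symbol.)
PREDICT(P → c c P) = (FIRST(RHS) \ {ε}) ∪ (FOLLOW(P) if ε ∈ FIRST(RHS), i.e. RHS ⇒* ε)
FIRST(c c P) = { 'c' }
ε ∉ FIRST(c c P), so FOLLOW(P) is not added.
PREDICT(P → c c P) = { 'c' }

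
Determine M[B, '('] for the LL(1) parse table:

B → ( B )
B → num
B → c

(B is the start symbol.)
To find M[B, '('], we find productions for B where '(' is in the predict set (PREDICT(N → α) = (FIRST(α) \ {ε}) ∪ (FOLLOW(N) if α ⇒* ε)).

B → ( B ): PREDICT = { '(' }
  '(' is in predict set, so this production goes in M[B, '(']
B → num: PREDICT = { 'num' }
B → c: PREDICT = { 'c' }

M[B, '('] = B → ( B )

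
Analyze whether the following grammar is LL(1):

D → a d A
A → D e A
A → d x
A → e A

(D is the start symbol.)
Relevant sets:
  FIRST(D) = { 'a' }

For A:
  PREDICT(A → D e A) = { 'a' }
  PREDICT(A → d x) = { 'd' }
  PREDICT(A → e A) = { 'e' }
D has a single production, so nothing to check there.

All predict sets are disjoint. The grammar IS LL(1).

Answer: Yes, the grammar is LL(1).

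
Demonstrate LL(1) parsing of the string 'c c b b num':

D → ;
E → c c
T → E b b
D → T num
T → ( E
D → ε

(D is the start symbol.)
LL(1) parsing maintains a stack (initially the start symbol over $) and the input. At each step: if the stack top is a terminal, match it against the current input token; if it is a non-terminal N, replace it with the RHS of M[N, lookahead] (the unique production whose predict set contains the lookahead).

Stack is shown with the top on the left.

Stack          Input          Action
------------------------------------
D $            c c b b num $  output D → T num
T num $        c c b b num $  output T → E b b
E b b num $    c c b b num $  output E → c c
c c b b num $  c c b b num $  match 'c'
c b b num $    c b b num $    match 'c'
b b num $      b b num $      match 'b'
b num $        b num $        match 'b'
num $          num $          match 'num'
$              $              accept

The string is accepted.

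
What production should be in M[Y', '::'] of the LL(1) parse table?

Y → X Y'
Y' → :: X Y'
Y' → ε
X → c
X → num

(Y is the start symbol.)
To find M[Y', '::'], we find productions for Y' where '::' is in the predict set (PREDICT(N → α) = (FIRST(α) \ {ε}) ∪ (FOLLOW(N) if α ⇒* ε)).

Relevant sets:
  FOLLOW(Y') = { $ }

Y' → :: X Y': PREDICT = { '::' }
  '::' is in predict set, so this production goes in M[Y', '::']
Y' → ε: PREDICT = { $ }

M[Y', '::'] = Y' → :: X Y'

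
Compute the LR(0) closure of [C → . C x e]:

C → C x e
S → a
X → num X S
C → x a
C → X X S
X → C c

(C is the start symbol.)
Start with: [C → . C x e]
  [C → . C x e] has the dot before C: add [C → . x a], [C → . X X S]
  [C → . X X S] has the dot before X: add [X → . num X S], [X → . C c]
No further items can be added.

CLOSURE = { [C → . C x e], [C → . X X S], [C → . x a], [X → . C c], [X → . num X S] }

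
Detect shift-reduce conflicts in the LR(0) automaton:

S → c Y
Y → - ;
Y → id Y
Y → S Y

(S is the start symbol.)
A shift-reduce conflict occurs when an LR(0) state has both:
  - a complete (reduce) item [A → α .] (dot at the end), and
  - a shift item [B → β . c γ] (dot before a terminal).

Augment with S' → S and build the canonical LR(0) collection (I0 = CLOSURE({[S' → . S]}), then GOTO on every symbol after a dot until no new states appear). It has 10 states:
  I0: { [S → . c Y], [S' → . S] }  — shift
  I1: { [S' → S .] }  — accept
  I2: { [S → . c Y], [S → c . Y], [Y → . - ;], [Y → . S Y], [Y → . id Y] }  — shift
  I3: { [Y → - . ;] }  — shift
  I4: { [S → . c Y], [Y → . - ;], [Y → . S Y], [Y → . id Y], [Y → S . Y] }  — shift
  I5: { [S → c Y .] }  — reduce
  I6: { [S → . c Y], [Y → . - ;], [Y → . S Y], [Y → . id Y], [Y → id . Y] }  — shift
  I7: { [Y → id Y .] }  — reduce
  I8: { [Y → S Y .] }  — reduce
  I9: { [Y → - ; .] }  — reduce

No state contains both a complete item and a shift item.

Answer: No shift-reduce conflicts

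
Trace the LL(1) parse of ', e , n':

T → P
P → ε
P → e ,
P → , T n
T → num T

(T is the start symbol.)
Stack is shown with the top on the left.

Stack    Input      Action
--------------------------
T $      , e , n $  output T → P
P $      , e , n $  output P → , T n
, T n $  , e , n $  match ','
T n $    e , n $    output T → P
P n $    e , n $    output P → e ,
e , n $  e , n $    match 'e'
, n $    , n $      match ','
n $      n $        match 'n'
$        $          accept

The string is accepted.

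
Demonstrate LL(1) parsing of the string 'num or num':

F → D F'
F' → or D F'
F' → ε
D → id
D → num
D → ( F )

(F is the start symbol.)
Stack is shown with the top on the left.

Stack      Input         Action
-------------------------------
F $        num or num $  output F → D F'
D F' $     num or num $  output D → num
num F' $   num or num $  match 'num'
F' $       or num $      output F' → or D F'
or D F' $  or num $      match 'or'
D F' $     num $         output D → num
num F' $   num $         match 'num'
F' $       $             output F' → ε
$          $             accept

The string is accepted.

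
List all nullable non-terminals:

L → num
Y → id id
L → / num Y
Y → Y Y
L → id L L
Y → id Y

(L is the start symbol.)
A non-terminal is nullable if it can derive ε (the empty string): either it has an ε-production, or it has a production whose right-hand side consists entirely of nullable non-terminals.

There are no ε-productions, so no non-terminal can derive ε.
No non-terminals are nullable.

Answer: None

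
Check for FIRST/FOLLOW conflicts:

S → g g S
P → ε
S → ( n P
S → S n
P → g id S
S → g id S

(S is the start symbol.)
A FIRST/FOLLOW conflict occurs when a non-terminal N has a nullable alternative N → β (β ⇒* ε) and another alternative N → α with FIRST(α) ∩ FOLLOW(N) ≠ ∅: on such a lookahead the parser cannot decide between expanding α and letting N vanish via β.

Nullable non-terminals: P.

P: nullable alternative(s) P → ε; FOLLOW(P) = { $, 'n' }
  P → ε: FIRST \ {ε} = { } — this is the only nullable alternative, skip
  P → g id S: FIRST \ {ε} = { 'g' } — disjoint from FOLLOW(P)

S has no nullable alternative, so no FIRST/FOLLOW check is needed there.

No FIRST/FOLLOW conflicts found.

Answer: No FIRST/FOLLOW conflicts.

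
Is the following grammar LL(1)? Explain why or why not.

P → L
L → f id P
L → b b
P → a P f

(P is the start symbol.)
Yes, the grammar is LL(1).

Relevant sets:
  FIRST(L) = { 'b', 'f' }

For P:
  PREDICT(P → L) = { 'b', 'f' }
  PREDICT(P → a P f) = { 'a' }
For L:
  PREDICT(L → f id P) = { 'f' }
  PREDICT(L → b b) = { 'b' }

All predict sets are disjoint. The grammar IS LL(1).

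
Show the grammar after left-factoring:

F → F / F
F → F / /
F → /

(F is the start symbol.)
F → F / F'
F' → F
F' → /
F → /

Left-factoring transforms A → αβ₁ | αβ₂ into A → αA' and A' → β₁ | β₂
(α is the longest common prefix among the alternatives). Repeat until
no nonterminal has two alternatives with a common prefix.

Round 1: F has alternatives sharing prefix 'F /'. Introduce F': F → F / F'
  Add: F' → F
  Add: F' → /

No remaining common prefixes — done.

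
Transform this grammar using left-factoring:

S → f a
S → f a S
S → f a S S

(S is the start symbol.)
Left-factoring transforms A → αβ₁ | αβ₂ into A → αA' and A' → β₁ | β₂
(α is the longest common prefix among the alternatives). Repeat until
no nonterminal has two alternatives with a common prefix.

Round 1: S has alternatives sharing prefix 'f a'. Introduce S': S → f a S'
  Add: S' → ε
  Add: S' → S
  Add: S' → S S

Round 2: S' has alternatives sharing prefix 'S'. Introduce S'': S' → S S''
  Add: S'' → ε
  Add: S'' → S

No remaining common prefixes — done.

Resulting grammar:
S → f a S'
S' → ε
S' → S S''
S'' → ε
S'' → S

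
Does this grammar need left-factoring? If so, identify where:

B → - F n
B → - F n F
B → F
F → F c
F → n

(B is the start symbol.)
Left-factoring is needed when two productions for the same non-terminal
share a common prefix on the right-hand side.

Productions for B:
  B → - F n
  B → - F n F
  B → F
Productions for F:
  F → F c
  F → n

Found common prefix '- F n' in productions for B

Answer: Yes, B has productions with common prefix '- F n'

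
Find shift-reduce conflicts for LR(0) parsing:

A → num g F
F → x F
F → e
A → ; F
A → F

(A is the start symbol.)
A shift-reduce conflict occurs when an LR(0) state has both:
  - a complete (reduce) item [A → α .] (dot at the end), and
  - a shift item [B → β . c γ] (dot before a terminal).

Augment with A' → A and build the canonical LR(0) collection (I0 = CLOSURE({[A' → . A]}), then GOTO on every symbol after a dot until no new states appear). It has 11 states:
  I0: { [A → . ; F], [A → . F], [A → . num g F], [A' → . A], [F → . e], [F → . x F] }  — shift
  I1: { [A → ; . F], [F → . e], [F → . x F] }  — shift
  I2: { [A' → A .] }  — accept
  I3: { [A → F .] }  — reduce
  I4: { [F → e .] }  — reduce
  I5: { [A → num . g F] }  — shift
  I6: { [F → . e], [F → . x F], [F → x . F] }  — shift
  I7: { [F → x F .] }  — reduce
  I8: { [A → num g . F], [F → . e], [F → . x F] }  — shift
  I9: { [A → num g F .] }  — reduce
  I10: { [A → ; F .] }  — reduce

No state contains both a complete item and a shift item.

Answer: No shift-reduce conflicts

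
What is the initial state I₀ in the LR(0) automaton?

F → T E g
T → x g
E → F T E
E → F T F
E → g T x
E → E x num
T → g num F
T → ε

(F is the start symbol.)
{ [F → . T E g], [F' → . F], [T → . g num F], [T → . x g], [T → .] }

First, augment the grammar with F' → F
I₀ = CLOSURE({ [F' → . F] }):
  [F' → . F] has the dot before F: add [F → . T E g]
  [F → . T E g] has the dot before T: add [T → . x g], [T → . g num F], [T → .]
No further items can be added.

I₀ = { [F → . T E g], [F' → . F], [T → . g num F], [T → . x g], [T → .] }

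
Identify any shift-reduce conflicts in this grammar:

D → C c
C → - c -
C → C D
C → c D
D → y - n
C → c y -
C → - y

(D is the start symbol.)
Augment with D' → D and build the canonical LR(0) collection (I0 = CLOSURE({[D' → . D]}), then GOTO on every symbol after a dot until no new states appear). It has 16 states:
  I0: { [C → . - c -], [C → . - y], [C → . C D], [C → . c D], [C → . c y -], [D → . C c], [D → . y - n], [D' → . D] }  — shift
  I1: { [C → - . c -], [C → - . y] }  — shift
  I2: { [C → . - c -], [C → . - y], [C → . C D], [C → . c D], [C → . c y -], [C → C . D], [D → . C c], [D → . y - n], [D → C . c] }  — shift
  I3: { [D' → D .] }  — accept
  I4: { [C → . - c -], [C → . - y], [C → . C D], [C → . c D], [C → . c y -], [C → c . D], [C → c . y -], [D → . C c], [D → . y - n] }  — shift
  I5: { [D → y . - n] }  — shift
  I6: { [D → y - . n] }  — shift
  I7: { [D → y - n .] }  — reduce
  I8: { [C → c D .] }  — reduce
  I9: { [C → c y . -], [D → y . - n] }  — shift
  I10: { [C → c y - .], [D → y - . n] }  — shift, reduce
  I11: { [C → C D .] }  — reduce
  I12: { [C → . - c -], [C → . - y], [C → . C D], [C → . c D], [C → . c y -], [C → c . D], [C → c . y -], [D → . C c], [D → . y - n], [D → C c .] }  — shift, reduce
  I13: { [C → - c . -] }  — shift
  I14: { [C → - y .] }  — reduce
  I15: { [C → - c - .] }  — reduce

I10 contains reduce item [C → c y - .] and shift item [D → y - . n] — shift-reduce conflict.
I12 contains reduce item [D → C c .] and shift items [C → . - c -], [C → . - y], [C → . c D], [C → . c y -], [C → c . y -], [D → . y - n] — shift-reduce conflict.

Answer: Yes — I10: [C → c y - .] vs [D → y - . n]; I12: [D → C c .] vs [C → . - c -]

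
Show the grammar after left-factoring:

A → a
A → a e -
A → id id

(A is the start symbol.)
A → a A'
A' → ε
A' → e -
A → id id

Left-factoring transforms A → αβ₁ | αβ₂ into A → αA' and A' → β₁ | β₂
(α is the longest common prefix among the alternatives). Repeat until
no nonterminal has two alternatives with a common prefix.

Round 1: A has alternatives sharing prefix 'a'. Introduce A': A → a A'
  Add: A' → ε
  Add: A' → e -

No remaining common prefixes — done.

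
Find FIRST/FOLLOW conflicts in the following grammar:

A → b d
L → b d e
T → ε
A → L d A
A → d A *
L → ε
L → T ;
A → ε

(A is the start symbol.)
No FIRST/FOLLOW conflicts.

A FIRST/FOLLOW conflict occurs when a non-terminal N has a nullable alternative N → β (β ⇒* ε) and another alternative N → α with FIRST(α) ∩ FOLLOW(N) ≠ ∅: on such a lookahead the parser cannot decide between expanding α and letting N vanish via β.

Nullable non-terminals: A, L, T.
FIRST sets used below: FIRST(L) = { ';', 'b', ε }, FIRST(T) = { ε }

A: nullable alternative(s) A → ε; FOLLOW(A) = { $, '*' }
  A → b d: FIRST \ {ε} = { 'b' } — disjoint from FOLLOW(A)
  A → L d A: FIRST \ {ε} = { ';', 'b', 'd' } — disjoint from FOLLOW(A)
  A → d A *: FIRST \ {ε} = { 'd' } — disjoint from FOLLOW(A)
  A → ε: FIRST \ {ε} = { } — this is the only nullable alternative, skip

L: nullable alternative(s) L → ε; FOLLOW(L) = { 'd' }
  L → b d e: FIRST \ {ε} = { 'b' } — disjoint from FOLLOW(L)
  L → ε: FIRST \ {ε} = { } — this is the only nullable alternative, skip
  L → T ;: FIRST \ {ε} = { ';' } — disjoint from FOLLOW(L)
T has a nullable alternative but only one production, so nothing to check.

No FIRST/FOLLOW conflicts found.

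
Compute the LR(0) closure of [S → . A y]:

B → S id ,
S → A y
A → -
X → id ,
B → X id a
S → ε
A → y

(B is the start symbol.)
To compute CLOSURE, for each item [A → α.Bβ] where B is a non-terminal, add [B → .γ] for all productions B → γ; repeat for the newly added items until nothing changes.

Start with: [S → . A y]
  [S → . A y] has the dot before A: add [A → . -], [A → . y]
No further items can be added.

CLOSURE = { [A → . -], [A → . y], [S → . A y] }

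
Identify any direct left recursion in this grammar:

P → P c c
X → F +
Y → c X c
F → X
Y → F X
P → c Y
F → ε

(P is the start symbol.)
Direct left recursion occurs when N → N α for some non-terminal N (the right-hand side begins with the left-hand side itself).

P → P c c: LEFT RECURSIVE (starts with P)
X → F +: starts with F
Y → c X c: starts with c
F → X: starts with X
Y → F X: starts with F
P → c Y: starts with c
F → ε: starts with ε

The grammar has direct left recursion on: P.

Answer: Yes, P is left-recursive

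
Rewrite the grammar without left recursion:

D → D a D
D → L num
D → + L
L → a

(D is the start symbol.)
D → L num D'
D → + L D'
D' → a D D'
D' → ε
L → a

D is directly left-recursive. The standard transformation for
  A → A α₁ | ... | A α_m | β₁ | ... | β_n
is
  A  → β₁ A' | ... | β_n A'
  A' → α₁ A' | ... | α_m A' | ε

D → L num becomes D → L num D'
D → + L becomes D → + L D'
D → D a D becomes D' → a D D'
Add D' → ε

Productions for other non-terminals are unchanged:
  L → a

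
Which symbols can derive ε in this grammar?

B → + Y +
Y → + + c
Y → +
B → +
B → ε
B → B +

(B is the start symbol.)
{ 'B' }

ε-productions: B → ε
So B is immediately nullable.
No further non-terminal can be added: every production for the remaining non-terminals contains a terminal or a non-nullable non-terminal.
Nullable = { 'B' }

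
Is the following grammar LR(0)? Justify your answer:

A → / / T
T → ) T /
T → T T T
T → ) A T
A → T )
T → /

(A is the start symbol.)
No. Shift-reduce conflict between [T → / .] and [A → / . / T]

Augment with A' → A and build the canonical LR(0) collection (I0 = CLOSURE({[A' → . A]}), then GOTO on every symbol after a dot until no new states appear). It has 15 states:
  I0: { [A → . / / T], [A → . T )], [A' → . A], [T → . ) A T], [T → . ) T /], [T → . /], [T → . T T T] }  — shift
  I1: { [A → . / / T], [A → . T )], [T → ) . A T], [T → ) . T /], [T → . ) A T], [T → . ) T /], [T → . /], [T → . T T T] }  — shift
  I2: { [A → / . / T], [T → / .] }  — shift, reduce
  I3: { [A' → A .] }  — accept
  I4: { [A → T . )], [T → . ) A T], [T → . ) T /], [T → . /], [T → . T T T], [T → T . T T] }  — shift
  I5: { [A → . / / T], [A → . T )], [A → T ) .], [T → ) . A T], [T → ) . T /], [T → . ) A T], [T → . ) T /], [T → . /], [T → . T T T] }  — shift, reduce
  I6: { [T → / .] }  — reduce
  I7: { [T → . ) A T], [T → . ) T /], [T → . /], [T → . T T T], [T → T . T T], [T → T T . T] }  — shift
  I8: { [T → . ) A T], [T → . ) T /], [T → . /], [T → . T T T], [T → T . T T], [T → T T . T], [T → T T T .] }  — shift, reduce
  I9: { [T → ) A . T], [T → . ) A T], [T → . ) T /], [T → . /], [T → . T T T] }  — shift
  I10: { [A → T . )], [T → ) T . /], [T → . ) A T], [T → . ) T /], [T → . /], [T → . T T T], [T → T . T T] }  — shift
  I11: { [T → ) T / .], [T → / .] }  — 2 reduces
  I12: { [T → ) A T .], [T → . ) A T], [T → . ) T /], [T → . /], [T → . T T T], [T → T . T T] }  — shift, reduce
  I13: { [A → / / . T], [T → . ) A T], [T → . ) T /], [T → . /], [T → . T T T] }  — shift
  I14: { [A → / / T .], [T → . ) A T], [T → . ) T /], [T → . /], [T → . T T T], [T → T . T T] }  — shift, reduce

Conflict in state I2:
  Shift-reduce conflict between [T → / .] and [A → / . / T]
So the grammar is NOT LR(0).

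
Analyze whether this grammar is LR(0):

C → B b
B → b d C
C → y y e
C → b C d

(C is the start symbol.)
Augment with C' → C and build the canonical LR(0) collection (I0 = CLOSURE({[C' → . C]}), then GOTO on every symbol after a dot until no new states appear). It has 12 states:
  I0: { [B → . b d C], [C → . B b], [C → . b C d], [C → . y y e], [C' → . C] }  — shift
  I1: { [C → B . b] }  — shift
  I2: { [C' → C .] }  — accept
  I3: { [B → . b d C], [B → b . d C], [C → . B b], [C → . b C d], [C → . y y e], [C → b . C d] }  — shift
  I4: { [C → y . y e] }  — shift
  I5: { [C → y y . e] }  — shift
  I6: { [C → y y e .] }  — reduce
  I7: { [C → b C . d] }  — shift
  I8: { [B → . b d C], [B → b d . C], [C → . B b], [C → . b C d], [C → . y y e] }  — shift
  I9: { [B → b d C .] }  — reduce
  I10: { [C → b C d .] }  — reduce
  I11: { [C → B b .] }  — reduce

Every state is either a pure shift/goto state or contains exactly one complete item and nothing to shift — no conflicts. The grammar is LR(0).

Answer: Yes, the grammar is LR(0)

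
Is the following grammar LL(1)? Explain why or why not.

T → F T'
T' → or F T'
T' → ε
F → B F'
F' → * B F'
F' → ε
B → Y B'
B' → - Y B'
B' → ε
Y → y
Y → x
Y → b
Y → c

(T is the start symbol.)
Relevant sets:
  FOLLOW(T') = { $ }
  FOLLOW(F') = { $, 'or' }
  FOLLOW(B') = { $, '*', 'or' }

For T':
  PREDICT(T' → or F T') = { 'or' }
  PREDICT(T' → ε) = { $ }
For F':
  PREDICT(F' → '*' B F') = { '*' }
  PREDICT(F' → ε) = { $, 'or' }
For B':
  PREDICT(B' → '-' Y B') = { '-' }
  PREDICT(B' → ε) = { $, '*', 'or' }
For Y:
  PREDICT(Y → y) = { 'y' }
  PREDICT(Y → x) = { 'x' }
  PREDICT(Y → b) = { 'b' }
  PREDICT(Y → c) = { 'c' }
T, F, B have a single production, so nothing to check there.

All predict sets are disjoint. The grammar IS LL(1).

Answer: Yes, the grammar is LL(1).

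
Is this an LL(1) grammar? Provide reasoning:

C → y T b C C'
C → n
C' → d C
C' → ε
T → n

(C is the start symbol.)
A grammar is LL(1) if for each non-terminal N with multiple productions, the predict sets of those productions are pairwise disjoint, where PREDICT(N → α) = (FIRST(α) \ {ε}) ∪ (FOLLOW(N) if α ⇒* ε).

Relevant sets:
  FOLLOW(C') = { $, 'd' }

For C:
  PREDICT(C → y T b C C') = { 'y' }
  PREDICT(C → n) = { 'n' }
For C':
  PREDICT(C' → d C) = { 'd' }
  PREDICT(C' → ε) = { $, 'd' }
T has a single production, so nothing to check there.

Conflict found: Predict set conflict for C': { 'd' }
The grammar is NOT LL(1).

Answer: No. Predict set conflict for C': { 'd' }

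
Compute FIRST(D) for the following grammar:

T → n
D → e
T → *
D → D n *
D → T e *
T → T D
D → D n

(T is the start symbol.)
FIRST sets of the other non-terminals involved (by the same procedure, iterated to a fixed point):
  FIRST(T) = { '*', 'n' }

From D → e:
  - e is a terminal: add 'e' and stop
From D → D n *:
  - D is the symbol being defined: contributes nothing new
    D is not nullable, so stop
From D → T e *:
  - T is a non-terminal: add FIRST(T) \ {ε} = { '*', 'n' }
    T is not nullable, so stop
From D → D n:
  - D is the symbol being defined: contributes nothing new
    D is not nullable, so stop

Collecting: FIRST(D) = { '*', 'e', 'n' }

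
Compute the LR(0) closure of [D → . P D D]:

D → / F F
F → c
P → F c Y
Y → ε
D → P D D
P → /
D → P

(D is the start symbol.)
To compute CLOSURE, for each item [A → α.Bβ] where B is a non-terminal, add [B → .γ] for all productions B → γ; repeat for the newly added items until nothing changes.

Start with: [D → . P D D]
  [D → . P D D] has the dot before P: add [P → . F c Y], [P → . /]
  [P → . F c Y] has the dot before F: add [F → . c]
No further items can be added.

CLOSURE = { [D → . P D D], [F → . c], [P → . /], [P → . F c Y] }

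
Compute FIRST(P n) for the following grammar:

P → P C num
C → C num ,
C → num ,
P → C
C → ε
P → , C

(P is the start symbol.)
{ ',', 'n', 'num' }

FIRST sets of the non-terminals involved (from the grammar, by fixed-point iteration):
  FIRST(P) = { ',', 'num', ε }

To compute FIRST(P n), process the symbols left to right:
Symbol P is a non-terminal. Add FIRST(P) \ {ε} = { ',', 'num' }
P is nullable (ε ∈ FIRST(P)), continue to the next symbol.
Symbol n is a terminal. Add 'n' and stop.
FIRST(P n) = { ',', 'n', 'num' }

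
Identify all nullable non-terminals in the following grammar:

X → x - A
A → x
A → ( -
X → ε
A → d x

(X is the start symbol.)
{ 'X' }

A non-terminal is nullable if it can derive ε (the empty string): either it has an ε-production, or it has a production whose right-hand side consists entirely of nullable non-terminals.

ε-productions: X → ε
So X is immediately nullable.
No further non-terminal can be added: every production for the remaining non-terminals contains a terminal or a non-nullable non-terminal.
Nullable = { 'X' }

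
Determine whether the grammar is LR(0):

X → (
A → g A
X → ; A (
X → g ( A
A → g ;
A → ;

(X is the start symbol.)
Augment with X' → X and build the canonical LR(0) collection (I0 = CLOSURE({[X' → . X]}), then GOTO on every symbol after a dot until no new states appear). It has 13 states:
  I0: { [X → . (], [X → . ; A (], [X → . g ( A], [X' → . X] }  — shift
  I1: { [X → ( .] }  — reduce
  I2: { [A → . ;], [A → . g ;], [A → . g A], [X → ; . A (] }  — shift
  I3: { [X' → X .] }  — accept
  I4: { [X → g . ( A] }  — shift
  I5: { [A → . ;], [A → . g ;], [A → . g A], [X → g ( . A] }  — shift
  I6: { [A → ; .] }  — reduce
  I7: { [X → g ( A .] }  — reduce
  I8: { [A → . ;], [A → . g ;], [A → . g A], [A → g . ;], [A → g . A] }  — shift
  I9: { [A → ; .], [A → g ; .] }  — 2 reduces
  I10: { [A → g A .] }  — reduce
  I11: { [X → ; A . (] }  — shift
  I12: { [X → ; A ( .] }  — reduce

Conflict in state I9:
  Reduce-reduce conflict: [A → ; .] and [A → g ; .]
So the grammar is NOT LR(0).

Answer: No. Reduce-reduce conflict: [A → ; .] and [A → g ; .]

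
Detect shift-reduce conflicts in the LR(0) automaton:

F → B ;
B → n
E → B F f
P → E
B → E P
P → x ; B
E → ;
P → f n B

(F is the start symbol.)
Yes — I7: [P → E .] vs [B → . n]; I12: [P → x ; B .] vs [B → . n]; I16: [P → f n B .] vs [B → . n]

A shift-reduce conflict occurs when an LR(0) state has both:
  - a complete (reduce) item [A → α .] (dot at the end), and
  - a shift item [B → β . c γ] (dot before a terminal).

Augment with F' → F and build the canonical LR(0) collection (I0 = CLOSURE({[F' → . F]}), then GOTO on every symbol after a dot until no new states appear). It has 18 states:
  I0: { [B → . E P], [B → . n], [E → . ;], [E → . B F f], [F → . B ;], [F' → . F] }  — shift
  I1: { [E → ; .] }  — reduce
  I2: { [B → . E P], [B → . n], [E → . ;], [E → . B F f], [E → B . F f], [F → . B ;], [F → B . ;] }  — shift
  I3: { [B → . E P], [B → . n], [B → E . P], [E → . ;], [E → . B F f], [P → . E], [P → . f n B], [P → . x ; B] }  — shift
  I4: { [F' → F .] }  — accept
  I5: { [B → n .] }  — reduce
  I6: { [B → . E P], [B → . n], [E → . ;], [E → . B F f], [E → B . F f], [F → . B ;] }  — shift
  I7: { [B → . E P], [B → . n], [B → E . P], [E → . ;], [E → . B F f], [P → . E], [P → . f n B], [P → . x ; B], [P → E .] }  — shift, reduce
  I8: { [B → E P .] }  — reduce
  I9: { [P → f . n B] }  — shift
  I10: { [P → x . ; B] }  — shift
  I11: { [B → . E P], [B → . n], [E → . ;], [E → . B F f], [P → x ; . B] }  — shift
  I12: { [B → . E P], [B → . n], [E → . ;], [E → . B F f], [E → B . F f], [F → . B ;], [P → x ; B .] }  — shift, reduce
  I13: { [E → B F . f] }  — shift
  I14: { [E → B F f .] }  — reduce
  I15: { [B → . E P], [B → . n], [E → . ;], [E → . B F f], [P → f n . B] }  — shift
  I16: { [B → . E P], [B → . n], [E → . ;], [E → . B F f], [E → B . F f], [F → . B ;], [P → f n B .] }  — shift, reduce
  I17: { [E → ; .], [F → B ; .] }  — 2 reduces

I7 contains reduce item [P → E .] and shift items [B → . n], [E → . ;], [P → . f n B], [P → . x ; B] — shift-reduce conflict.
I12 contains reduce item [P → x ; B .] and shift items [B → . n], [E → . ;] — shift-reduce conflict.
I16 contains reduce item [P → f n B .] and shift items [B → . n], [E → . ;] — shift-reduce conflict.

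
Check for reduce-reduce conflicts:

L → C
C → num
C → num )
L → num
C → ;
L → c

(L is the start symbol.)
A reduce-reduce conflict occurs when an LR(0) state has two complete items [A → α .] and [B → β .] — both call for a reduction, and with no lookahead the parser cannot choose between them.

Augment with L' → L and build the canonical LR(0) collection (I0 = CLOSURE({[L' → . L]}), then GOTO on every symbol after a dot until no new states appear). It has 7 states:
  I0: { [C → . ;], [C → . num )], [C → . num], [L → . C], [L → . c], [L → . num], [L' → . L] }  — shift
  I1: { [C → ; .] }  — reduce
  I2: { [L → C .] }  — reduce
  I3: { [L' → L .] }  — accept
  I4: { [L → c .] }  — reduce
  I5: { [C → num . )], [C → num .], [L → num .] }  — shift, 2 reduces
  I6: { [C → num ) .] }  — reduce

I5 contains complete items [C → num .], [L → num .] — reduce-reduce conflict.

Answer: Yes — I5: [C → num .] vs [L → num .]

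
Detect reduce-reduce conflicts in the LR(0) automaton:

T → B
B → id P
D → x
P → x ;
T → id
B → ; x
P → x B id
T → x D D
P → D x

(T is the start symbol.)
A reduce-reduce conflict occurs when an LR(0) state has two complete items [A → α .] and [B → β .] — both call for a reduction, and with no lookahead the parser cannot choose between them.

Augment with T' → T and build the canonical LR(0) collection (I0 = CLOSURE({[T' → . T]}), then GOTO on every symbol after a dot until no new states appear). It has 18 states:
  I0: { [B → . ; x], [B → . id P], [T → . B], [T → . id], [T → . x D D], [T' → . T] }  — shift
  I1: { [B → ; . x] }  — shift
  I2: { [T → B .] }  — reduce
  I3: { [T' → T .] }  — accept
  I4: { [B → id . P], [D → . x], [P → . D x], [P → . x ;], [P → . x B id], [T → id .] }  — shift, reduce
  I5: { [D → . x], [T → x . D D] }  — shift
  I6: { [D → . x], [T → x D . D] }  — shift
  I7: { [D → x .] }  — reduce
  I8: { [T → x D D .] }  — reduce
  I9: { [P → D . x] }  — shift
  I10: { [B → id P .] }  — reduce
  I11: { [B → . ; x], [B → . id P], [D → x .], [P → x . ;], [P → x . B id] }  — shift, reduce
  I12: { [B → ; . x], [P → x ; .] }  — shift, reduce
  I13: { [P → x B . id] }  — shift
  I14: { [B → id . P], [D → . x], [P → . D x], [P → . x ;], [P → . x B id] }  — shift
  I15: { [P → x B id .] }  — reduce
  I16: { [B → ; x .] }  — reduce
  I17: { [P → D x .] }  — reduce

No state contains more than one complete item.

Answer: No reduce-reduce conflicts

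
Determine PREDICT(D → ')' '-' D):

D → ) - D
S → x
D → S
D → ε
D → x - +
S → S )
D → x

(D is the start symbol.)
PREDICT(D → ')' '-' D) = (FIRST(RHS) \ {ε}) ∪ (FOLLOW(D) if ε ∈ FIRST(RHS), i.e. RHS ⇒* ε)
FIRST(')' '-' D) = { ')' }
ε ∉ FIRST(')' '-' D), so FOLLOW(D) is not added.
PREDICT(D → ')' '-' D) = { ')' }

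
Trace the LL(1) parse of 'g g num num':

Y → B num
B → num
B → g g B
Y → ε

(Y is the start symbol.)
LL(1) parsing maintains a stack (initially the start symbol over $) and the input. At each step: if the stack top is a terminal, match it against the current input token; if it is a non-terminal N, replace it with the RHS of M[N, lookahead] (the unique production whose predict set contains the lookahead).

Stack is shown with the top on the left.

Stack        Input          Action
----------------------------------
Y $          g g num num $  output Y → B num
B num $      g g num num $  output B → g g B
g g B num $  g g num num $  match 'g'
g B num $    g num num $    match 'g'
B num $      num num $      output B → num
num num $    num num $      match 'num'
num $        num $          match 'num'
$            $              accept

The string is accepted.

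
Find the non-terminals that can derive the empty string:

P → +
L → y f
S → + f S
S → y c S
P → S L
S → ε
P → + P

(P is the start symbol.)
{ 'S' }

ε-productions: S → ε
So S is immediately nullable.
No further non-terminal can be added: every production for the remaining non-terminals contains a terminal or a non-nullable non-terminal.
Nullable = { 'S' }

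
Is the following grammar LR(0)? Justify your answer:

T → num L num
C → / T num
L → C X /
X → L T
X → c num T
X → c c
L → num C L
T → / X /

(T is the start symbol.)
Yes, the grammar is LR(0)

Augment with T' → T and build the canonical LR(0) collection (I0 = CLOSURE({[T' → . T]}), then GOTO on every symbol after a dot until no new states appear). It has 23 states:
  I0: { [T → . / X /], [T → . num L num], [T' → . T] }  — shift
  I1: { [C → . / T num], [L → . C X /], [L → . num C L], [T → / . X /], [X → . L T], [X → . c c], [X → . c num T] }  — shift
  I2: { [T' → T .] }  — accept
  I3: { [C → . / T num], [L → . C X /], [L → . num C L], [T → num . L num] }  — shift
  I4: { [C → / . T num], [T → . / X /], [T → . num L num] }  — shift
  I5: { [C → . / T num], [L → . C X /], [L → . num C L], [L → C . X /], [X → . L T], [X → . c c], [X → . c num T] }  — shift
  I6: { [T → num L . num] }  — shift
  I7: { [C → . / T num], [L → num . C L] }  — shift
  I8: { [C → . / T num], [L → . C X /], [L → . num C L], [L → num C . L] }  — shift
  I9: { [L → num C L .] }  — reduce
  I10: { [T → num L num .] }  — reduce
  I11: { [T → . / X /], [T → . num L num], [X → L . T] }  — shift
  I12: { [L → C X . /] }  — shift
  I13: { [X → c . c], [X → c . num T] }  — shift
  I14: { [X → c c .] }  — reduce
  I15: { [T → . / X /], [T → . num L num], [X → c num . T] }  — shift
  I16: { [X → c num T .] }  — reduce
  I17: { [L → C X / .] }  — reduce
  I18: { [X → L T .] }  — reduce
  I19: { [C → / T . num] }  — shift
  I20: { [C → / T num .] }  — reduce
  I21: { [T → / X . /] }  — shift
  I22: { [T → / X / .] }  — reduce

Every state is either a pure shift/goto state or contains exactly one complete item and nothing to shift — no conflicts. The grammar is LR(0).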